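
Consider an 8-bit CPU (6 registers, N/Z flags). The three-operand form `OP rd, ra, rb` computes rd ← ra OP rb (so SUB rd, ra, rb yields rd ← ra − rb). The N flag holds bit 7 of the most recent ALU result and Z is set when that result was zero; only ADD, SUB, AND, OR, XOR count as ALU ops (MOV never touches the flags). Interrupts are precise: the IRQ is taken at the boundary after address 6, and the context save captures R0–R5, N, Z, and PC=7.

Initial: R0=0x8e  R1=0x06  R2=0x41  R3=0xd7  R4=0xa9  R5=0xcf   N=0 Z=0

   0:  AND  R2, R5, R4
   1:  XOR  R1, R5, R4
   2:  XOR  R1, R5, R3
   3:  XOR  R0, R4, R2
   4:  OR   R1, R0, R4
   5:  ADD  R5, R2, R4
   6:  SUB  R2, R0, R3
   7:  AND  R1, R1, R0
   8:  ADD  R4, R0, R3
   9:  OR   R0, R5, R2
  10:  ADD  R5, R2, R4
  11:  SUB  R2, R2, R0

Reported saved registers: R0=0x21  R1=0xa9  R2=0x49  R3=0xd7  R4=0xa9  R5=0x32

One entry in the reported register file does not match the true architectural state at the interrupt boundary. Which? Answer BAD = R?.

BAD = R0

after  0: R0=0x8e R1=0x06 R2=0x89 R3=0xd7 R4=0xa9 R5=0xcf  N=1 Z=0
after  1: R0=0x8e R1=0x66 R2=0x89 R3=0xd7 R4=0xa9 R5=0xcf  N=0 Z=0
after  2: R0=0x8e R1=0x18 R2=0x89 R3=0xd7 R4=0xa9 R5=0xcf  N=0 Z=0
after  3: R0=0x20 R1=0x18 R2=0x89 R3=0xd7 R4=0xa9 R5=0xcf  N=0 Z=0
after  4: R0=0x20 R1=0xa9 R2=0x89 R3=0xd7 R4=0xa9 R5=0xcf  N=1 Z=0
after  5: R0=0x20 R1=0xa9 R2=0x89 R3=0xd7 R4=0xa9 R5=0x32  N=0 Z=0
after  6: R0=0x20 R1=0xa9 R2=0x49 R3=0xd7 R4=0xa9 R5=0x32  N=0 Z=0
-- IRQ taken; context saved, return-PC = 7 --
mismatch: R0: reported 0x21 vs actual 0x20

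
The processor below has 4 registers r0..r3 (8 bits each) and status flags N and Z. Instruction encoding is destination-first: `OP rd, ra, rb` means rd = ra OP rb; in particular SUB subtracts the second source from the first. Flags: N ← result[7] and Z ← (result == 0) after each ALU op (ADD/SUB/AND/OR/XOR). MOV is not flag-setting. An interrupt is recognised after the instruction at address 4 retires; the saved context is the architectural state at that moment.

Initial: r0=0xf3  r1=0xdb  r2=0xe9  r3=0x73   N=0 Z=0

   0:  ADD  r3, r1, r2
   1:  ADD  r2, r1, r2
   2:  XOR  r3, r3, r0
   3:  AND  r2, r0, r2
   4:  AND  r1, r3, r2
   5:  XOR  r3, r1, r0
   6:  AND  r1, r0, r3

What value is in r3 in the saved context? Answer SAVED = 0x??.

after  0: r0=0xf3 r1=0xdb r2=0xe9 r3=0xc4  N=1 Z=0
after  1: r0=0xf3 r1=0xdb r2=0xc4 r3=0xc4  N=1 Z=0
after  2: r0=0xf3 r1=0xdb r2=0xc4 r3=0x37  N=0 Z=0
after  3: r0=0xf3 r1=0xdb r2=0xc0 r3=0x37  N=1 Z=0
after  4: r0=0xf3 r1=0x00 r2=0xc0 r3=0x37  N=0 Z=1
-- IRQ taken; context saved, return-PC = 5 --

SAVED = 0x37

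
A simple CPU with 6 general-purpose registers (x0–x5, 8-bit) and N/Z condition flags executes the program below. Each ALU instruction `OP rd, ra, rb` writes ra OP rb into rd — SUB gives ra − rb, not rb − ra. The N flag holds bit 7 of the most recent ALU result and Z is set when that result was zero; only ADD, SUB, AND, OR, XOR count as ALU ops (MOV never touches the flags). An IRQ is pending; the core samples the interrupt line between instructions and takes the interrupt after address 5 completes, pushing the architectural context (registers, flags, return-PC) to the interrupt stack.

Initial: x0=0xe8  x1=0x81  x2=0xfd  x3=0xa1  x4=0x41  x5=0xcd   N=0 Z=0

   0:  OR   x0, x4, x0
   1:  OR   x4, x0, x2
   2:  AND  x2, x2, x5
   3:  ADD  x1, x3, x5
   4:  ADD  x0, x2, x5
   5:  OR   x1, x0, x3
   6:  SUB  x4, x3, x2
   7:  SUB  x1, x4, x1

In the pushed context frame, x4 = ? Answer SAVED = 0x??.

SAVED = 0xfd

after  0: x0=0xe9 x1=0x81 x2=0xfd x3=0xa1 x4=0x41 x5=0xcd  N=1 Z=0
after  1: x0=0xe9 x1=0x81 x2=0xfd x3=0xa1 x4=0xfd x5=0xcd  N=1 Z=0
after  2: x0=0xe9 x1=0x81 x2=0xcd x3=0xa1 x4=0xfd x5=0xcd  N=1 Z=0
after  3: x0=0xe9 x1=0x6e x2=0xcd x3=0xa1 x4=0xfd x5=0xcd  N=0 Z=0
after  4: x0=0x9a x1=0x6e x2=0xcd x3=0xa1 x4=0xfd x5=0xcd  N=1 Z=0
after  5: x0=0x9a x1=0xbb x2=0xcd x3=0xa1 x4=0xfd x5=0xcd  N=1 Z=0
-- IRQ taken; context saved, return-PC = 6 --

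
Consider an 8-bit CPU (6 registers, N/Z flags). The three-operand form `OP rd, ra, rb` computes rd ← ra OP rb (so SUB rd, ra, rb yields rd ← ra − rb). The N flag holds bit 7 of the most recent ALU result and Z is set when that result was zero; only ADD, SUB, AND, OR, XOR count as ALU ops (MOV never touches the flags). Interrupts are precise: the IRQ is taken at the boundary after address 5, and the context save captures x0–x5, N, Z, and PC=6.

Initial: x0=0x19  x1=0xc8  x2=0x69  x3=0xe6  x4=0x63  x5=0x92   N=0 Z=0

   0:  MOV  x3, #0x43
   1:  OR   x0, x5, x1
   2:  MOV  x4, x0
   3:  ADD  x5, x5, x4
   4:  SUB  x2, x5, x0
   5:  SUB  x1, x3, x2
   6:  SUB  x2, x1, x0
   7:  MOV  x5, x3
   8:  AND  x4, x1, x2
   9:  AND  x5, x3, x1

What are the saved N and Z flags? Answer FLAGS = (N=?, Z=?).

after  0: x0=0x19 x1=0xc8 x2=0x69 x3=0x43 x4=0x63 x5=0x92  N=0 Z=0
after  1: x0=0xda x1=0xc8 x2=0x69 x3=0x43 x4=0x63 x5=0x92  N=1 Z=0
after  2: x0=0xda x1=0xc8 x2=0x69 x3=0x43 x4=0xda x5=0x92  N=1 Z=0
after  3: x0=0xda x1=0xc8 x2=0x69 x3=0x43 x4=0xda x5=0x6c  N=0 Z=0
after  4: x0=0xda x1=0xc8 x2=0x92 x3=0x43 x4=0xda x5=0x6c  N=1 Z=0
after  5: x0=0xda x1=0xb1 x2=0x92 x3=0x43 x4=0xda x5=0x6c  N=1 Z=0
-- IRQ taken; context saved, return-PC = 6 --

FLAGS = (N=1, Z=0)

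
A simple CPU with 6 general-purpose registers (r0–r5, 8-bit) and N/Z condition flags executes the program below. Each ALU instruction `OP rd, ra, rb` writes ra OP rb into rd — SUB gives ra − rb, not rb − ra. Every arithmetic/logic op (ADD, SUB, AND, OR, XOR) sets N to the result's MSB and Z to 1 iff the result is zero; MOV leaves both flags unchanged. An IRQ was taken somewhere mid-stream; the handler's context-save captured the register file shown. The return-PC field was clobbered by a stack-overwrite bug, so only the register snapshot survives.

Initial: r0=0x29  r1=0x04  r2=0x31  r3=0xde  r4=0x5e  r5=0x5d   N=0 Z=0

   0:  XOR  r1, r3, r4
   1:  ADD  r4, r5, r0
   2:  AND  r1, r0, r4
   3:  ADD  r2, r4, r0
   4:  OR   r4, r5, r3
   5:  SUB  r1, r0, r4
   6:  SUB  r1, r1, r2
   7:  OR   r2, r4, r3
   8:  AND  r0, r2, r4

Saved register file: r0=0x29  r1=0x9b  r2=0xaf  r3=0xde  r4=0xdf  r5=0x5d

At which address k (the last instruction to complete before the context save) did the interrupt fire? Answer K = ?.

K = 6

after  0: r0=0x29 r1=0x80 r2=0x31 r3=0xde r4=0x5e r5=0x5d  N=1 Z=0
after  1: r0=0x29 r1=0x80 r2=0x31 r3=0xde r4=0x86 r5=0x5d  N=1 Z=0
after  2: r0=0x29 r1=0x00 r2=0x31 r3=0xde r4=0x86 r5=0x5d  N=0 Z=1
after  3: r0=0x29 r1=0x00 r2=0xaf r3=0xde r4=0x86 r5=0x5d  N=1 Z=0
after  4: r0=0x29 r1=0x00 r2=0xaf r3=0xde r4=0xdf r5=0x5d  N=1 Z=0
after  5: r0=0x29 r1=0x4a r2=0xaf r3=0xde r4=0xdf r5=0x5d  N=0 Z=0
after  6: r0=0x29 r1=0x9b r2=0xaf r3=0xde r4=0xdf r5=0x5d  N=1 Z=0
-- IRQ taken; context saved, return-PC = 7 --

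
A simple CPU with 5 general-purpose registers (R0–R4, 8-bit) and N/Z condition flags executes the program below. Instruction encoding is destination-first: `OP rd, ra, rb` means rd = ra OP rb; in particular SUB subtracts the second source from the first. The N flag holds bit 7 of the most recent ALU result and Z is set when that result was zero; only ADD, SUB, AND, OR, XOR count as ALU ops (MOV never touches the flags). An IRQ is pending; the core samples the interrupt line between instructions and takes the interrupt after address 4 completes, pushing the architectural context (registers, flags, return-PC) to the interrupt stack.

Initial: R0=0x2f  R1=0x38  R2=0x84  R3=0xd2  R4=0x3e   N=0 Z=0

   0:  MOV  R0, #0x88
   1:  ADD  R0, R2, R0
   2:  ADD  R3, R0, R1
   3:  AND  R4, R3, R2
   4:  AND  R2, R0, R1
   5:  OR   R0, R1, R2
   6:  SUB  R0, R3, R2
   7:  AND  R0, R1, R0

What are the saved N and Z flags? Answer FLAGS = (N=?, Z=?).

FLAGS = (N=0, Z=0)

after  0: R0=0x88 R1=0x38 R2=0x84 R3=0xd2 R4=0x3e  N=0 Z=0
after  1: R0=0x0c R1=0x38 R2=0x84 R3=0xd2 R4=0x3e  N=0 Z=0
after  2: R0=0x0c R1=0x38 R2=0x84 R3=0x44 R4=0x3e  N=0 Z=0
after  3: R0=0x0c R1=0x38 R2=0x84 R3=0x44 R4=0x04  N=0 Z=0
after  4: R0=0x0c R1=0x38 R2=0x08 R3=0x44 R4=0x04  N=0 Z=0
-- IRQ taken; context saved, return-PC = 5 --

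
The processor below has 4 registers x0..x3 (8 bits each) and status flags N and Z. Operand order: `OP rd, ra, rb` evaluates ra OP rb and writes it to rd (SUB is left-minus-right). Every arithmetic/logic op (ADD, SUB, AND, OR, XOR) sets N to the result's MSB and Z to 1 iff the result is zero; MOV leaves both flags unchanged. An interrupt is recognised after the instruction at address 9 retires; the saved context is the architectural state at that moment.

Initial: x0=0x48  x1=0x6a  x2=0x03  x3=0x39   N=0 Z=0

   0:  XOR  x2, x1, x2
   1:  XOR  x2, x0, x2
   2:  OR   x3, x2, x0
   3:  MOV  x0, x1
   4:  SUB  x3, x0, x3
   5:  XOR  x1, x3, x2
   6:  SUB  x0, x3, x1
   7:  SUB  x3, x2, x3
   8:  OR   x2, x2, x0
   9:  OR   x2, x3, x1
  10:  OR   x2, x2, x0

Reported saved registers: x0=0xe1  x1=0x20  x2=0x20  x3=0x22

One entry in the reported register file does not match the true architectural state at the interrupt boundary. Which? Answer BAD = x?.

after  0: x0=0x48 x1=0x6a x2=0x69 x3=0x39  N=0 Z=0
after  1: x0=0x48 x1=0x6a x2=0x21 x3=0x39  N=0 Z=0
after  2: x0=0x48 x1=0x6a x2=0x21 x3=0x69  N=0 Z=0
after  3: x0=0x6a x1=0x6a x2=0x21 x3=0x69  N=0 Z=0
after  4: x0=0x6a x1=0x6a x2=0x21 x3=0x01  N=0 Z=0
after  5: x0=0x6a x1=0x20 x2=0x21 x3=0x01  N=0 Z=0
after  6: x0=0xe1 x1=0x20 x2=0x21 x3=0x01  N=1 Z=0
after  7: x0=0xe1 x1=0x20 x2=0x21 x3=0x20  N=0 Z=0
after  8: x0=0xe1 x1=0x20 x2=0xe1 x3=0x20  N=1 Z=0
after  9: x0=0xe1 x1=0x20 x2=0x20 x3=0x20  N=0 Z=0
-- IRQ taken; context saved, return-PC = 10 --
mismatch: x3: reported 0x22 vs actual 0x20

BAD = x3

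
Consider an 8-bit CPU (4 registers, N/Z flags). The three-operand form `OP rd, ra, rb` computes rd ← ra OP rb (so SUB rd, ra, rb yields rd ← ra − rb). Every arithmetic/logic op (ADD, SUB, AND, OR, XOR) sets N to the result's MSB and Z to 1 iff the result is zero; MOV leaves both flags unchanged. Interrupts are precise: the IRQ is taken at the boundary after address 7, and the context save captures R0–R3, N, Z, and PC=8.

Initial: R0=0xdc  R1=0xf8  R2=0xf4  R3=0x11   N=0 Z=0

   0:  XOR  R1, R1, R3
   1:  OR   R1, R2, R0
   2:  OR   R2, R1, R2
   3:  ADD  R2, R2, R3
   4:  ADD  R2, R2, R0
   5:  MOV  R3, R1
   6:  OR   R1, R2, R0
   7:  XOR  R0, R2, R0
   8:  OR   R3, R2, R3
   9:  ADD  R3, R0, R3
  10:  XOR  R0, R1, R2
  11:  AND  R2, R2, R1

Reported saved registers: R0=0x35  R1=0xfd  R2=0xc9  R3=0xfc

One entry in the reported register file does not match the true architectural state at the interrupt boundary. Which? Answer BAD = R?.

BAD = R2

after  0: R0=0xdc R1=0xe9 R2=0xf4 R3=0x11  N=1 Z=0
after  1: R0=0xdc R1=0xfc R2=0xf4 R3=0x11  N=1 Z=0
after  2: R0=0xdc R1=0xfc R2=0xfc R3=0x11  N=1 Z=0
after  3: R0=0xdc R1=0xfc R2=0x0d R3=0x11  N=0 Z=0
after  4: R0=0xdc R1=0xfc R2=0xe9 R3=0x11  N=1 Z=0
after  5: R0=0xdc R1=0xfc R2=0xe9 R3=0xfc  N=1 Z=0
after  6: R0=0xdc R1=0xfd R2=0xe9 R3=0xfc  N=1 Z=0
after  7: R0=0x35 R1=0xfd R2=0xe9 R3=0xfc  N=0 Z=0
-- IRQ taken; context saved, return-PC = 8 --
mismatch: R2: reported 0xc9 vs actual 0xe9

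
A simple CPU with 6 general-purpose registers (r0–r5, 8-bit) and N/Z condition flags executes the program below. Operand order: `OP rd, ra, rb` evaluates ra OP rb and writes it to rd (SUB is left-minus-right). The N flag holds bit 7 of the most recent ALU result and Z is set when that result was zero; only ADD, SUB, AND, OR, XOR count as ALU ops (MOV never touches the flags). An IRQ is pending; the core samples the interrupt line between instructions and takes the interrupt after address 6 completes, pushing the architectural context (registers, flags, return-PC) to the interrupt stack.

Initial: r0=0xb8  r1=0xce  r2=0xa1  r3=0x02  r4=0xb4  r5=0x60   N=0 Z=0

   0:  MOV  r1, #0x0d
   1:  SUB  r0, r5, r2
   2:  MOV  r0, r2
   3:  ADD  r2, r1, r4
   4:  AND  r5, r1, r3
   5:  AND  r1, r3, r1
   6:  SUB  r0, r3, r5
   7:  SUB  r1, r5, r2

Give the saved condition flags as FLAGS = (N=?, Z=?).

after  0: r0=0xb8 r1=0x0d r2=0xa1 r3=0x02 r4=0xb4 r5=0x60  N=0 Z=0
after  1: r0=0xbf r1=0x0d r2=0xa1 r3=0x02 r4=0xb4 r5=0x60  N=1 Z=0
after  2: r0=0xa1 r1=0x0d r2=0xa1 r3=0x02 r4=0xb4 r5=0x60  N=1 Z=0
after  3: r0=0xa1 r1=0x0d r2=0xc1 r3=0x02 r4=0xb4 r5=0x60  N=1 Z=0
after  4: r0=0xa1 r1=0x0d r2=0xc1 r3=0x02 r4=0xb4 r5=0x00  N=0 Z=1
after  5: r0=0xa1 r1=0x00 r2=0xc1 r3=0x02 r4=0xb4 r5=0x00  N=0 Z=1
after  6: r0=0x02 r1=0x00 r2=0xc1 r3=0x02 r4=0xb4 r5=0x00  N=0 Z=0
-- IRQ taken; context saved, return-PC = 7 --

FLAGS = (N=0, Z=0)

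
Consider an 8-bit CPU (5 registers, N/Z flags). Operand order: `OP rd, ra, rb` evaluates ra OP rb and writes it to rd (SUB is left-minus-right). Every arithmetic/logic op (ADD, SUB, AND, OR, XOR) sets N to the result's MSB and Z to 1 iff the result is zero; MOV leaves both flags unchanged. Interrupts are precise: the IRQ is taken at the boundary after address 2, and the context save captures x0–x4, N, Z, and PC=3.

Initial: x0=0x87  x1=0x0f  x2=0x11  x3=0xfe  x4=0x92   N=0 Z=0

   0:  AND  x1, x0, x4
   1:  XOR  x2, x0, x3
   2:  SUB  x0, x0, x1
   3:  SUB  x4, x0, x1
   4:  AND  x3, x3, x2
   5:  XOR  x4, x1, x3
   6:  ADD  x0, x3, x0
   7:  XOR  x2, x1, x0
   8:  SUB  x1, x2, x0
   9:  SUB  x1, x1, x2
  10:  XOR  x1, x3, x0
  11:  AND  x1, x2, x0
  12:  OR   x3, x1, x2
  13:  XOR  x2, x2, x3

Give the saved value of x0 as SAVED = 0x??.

SAVED = 0x05

after  0: x0=0x87 x1=0x82 x2=0x11 x3=0xfe x4=0x92  N=1 Z=0
after  1: x0=0x87 x1=0x82 x2=0x79 x3=0xfe x4=0x92  N=0 Z=0
after  2: x0=0x05 x1=0x82 x2=0x79 x3=0xfe x4=0x92  N=0 Z=0
-- IRQ taken; context saved, return-PC = 3 --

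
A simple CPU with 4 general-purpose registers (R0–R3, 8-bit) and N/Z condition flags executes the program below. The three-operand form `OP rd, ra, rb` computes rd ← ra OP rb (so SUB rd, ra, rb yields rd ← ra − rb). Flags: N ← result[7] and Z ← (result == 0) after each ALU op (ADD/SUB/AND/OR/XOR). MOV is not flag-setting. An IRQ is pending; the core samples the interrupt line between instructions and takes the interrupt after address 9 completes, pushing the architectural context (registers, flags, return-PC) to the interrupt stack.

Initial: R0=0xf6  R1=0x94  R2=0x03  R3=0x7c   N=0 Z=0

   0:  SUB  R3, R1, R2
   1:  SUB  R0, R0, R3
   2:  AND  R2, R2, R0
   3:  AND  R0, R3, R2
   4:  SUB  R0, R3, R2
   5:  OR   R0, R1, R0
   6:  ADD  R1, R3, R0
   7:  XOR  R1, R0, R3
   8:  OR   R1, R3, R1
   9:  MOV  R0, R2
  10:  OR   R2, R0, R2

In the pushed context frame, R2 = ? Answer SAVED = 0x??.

SAVED = 0x01

after  0: R0=0xf6 R1=0x94 R2=0x03 R3=0x91  N=1 Z=0
after  1: R0=0x65 R1=0x94 R2=0x03 R3=0x91  N=0 Z=0
after  2: R0=0x65 R1=0x94 R2=0x01 R3=0x91  N=0 Z=0
after  3: R0=0x01 R1=0x94 R2=0x01 R3=0x91  N=0 Z=0
after  4: R0=0x90 R1=0x94 R2=0x01 R3=0x91  N=1 Z=0
after  5: R0=0x94 R1=0x94 R2=0x01 R3=0x91  N=1 Z=0
after  6: R0=0x94 R1=0x25 R2=0x01 R3=0x91  N=0 Z=0
after  7: R0=0x94 R1=0x05 R2=0x01 R3=0x91  N=0 Z=0
after  8: R0=0x94 R1=0x95 R2=0x01 R3=0x91  N=1 Z=0
after  9: R0=0x01 R1=0x95 R2=0x01 R3=0x91  N=1 Z=0
-- IRQ taken; context saved, return-PC = 10 --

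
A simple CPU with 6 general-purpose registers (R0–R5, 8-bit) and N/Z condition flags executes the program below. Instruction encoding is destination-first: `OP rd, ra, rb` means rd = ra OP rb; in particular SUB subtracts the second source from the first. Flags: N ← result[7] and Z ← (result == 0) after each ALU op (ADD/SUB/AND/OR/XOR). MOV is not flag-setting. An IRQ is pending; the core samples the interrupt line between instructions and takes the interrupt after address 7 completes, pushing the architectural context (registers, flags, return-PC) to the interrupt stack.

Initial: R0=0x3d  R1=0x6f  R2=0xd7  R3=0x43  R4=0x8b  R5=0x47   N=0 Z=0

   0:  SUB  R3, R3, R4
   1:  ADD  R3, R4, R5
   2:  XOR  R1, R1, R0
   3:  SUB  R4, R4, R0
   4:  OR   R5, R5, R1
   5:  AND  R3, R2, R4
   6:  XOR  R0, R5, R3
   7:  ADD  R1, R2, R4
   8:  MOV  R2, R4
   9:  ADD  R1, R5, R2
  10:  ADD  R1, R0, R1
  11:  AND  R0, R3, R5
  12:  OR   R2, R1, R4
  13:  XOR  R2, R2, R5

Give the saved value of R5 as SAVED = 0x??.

SAVED = 0x57

after  0: R0=0x3d R1=0x6f R2=0xd7 R3=0xb8 R4=0x8b R5=0x47  N=1 Z=0
after  1: R0=0x3d R1=0x6f R2=0xd7 R3=0xd2 R4=0x8b R5=0x47  N=1 Z=0
after  2: R0=0x3d R1=0x52 R2=0xd7 R3=0xd2 R4=0x8b R5=0x47  N=0 Z=0
after  3: R0=0x3d R1=0x52 R2=0xd7 R3=0xd2 R4=0x4e R5=0x47  N=0 Z=0
after  4: R0=0x3d R1=0x52 R2=0xd7 R3=0xd2 R4=0x4e R5=0x57  N=0 Z=0
after  5: R0=0x3d R1=0x52 R2=0xd7 R3=0x46 R4=0x4e R5=0x57  N=0 Z=0
after  6: R0=0x11 R1=0x52 R2=0xd7 R3=0x46 R4=0x4e R5=0x57  N=0 Z=0
after  7: R0=0x11 R1=0x25 R2=0xd7 R3=0x46 R4=0x4e R5=0x57  N=0 Z=0
-- IRQ taken; context saved, return-PC = 8 --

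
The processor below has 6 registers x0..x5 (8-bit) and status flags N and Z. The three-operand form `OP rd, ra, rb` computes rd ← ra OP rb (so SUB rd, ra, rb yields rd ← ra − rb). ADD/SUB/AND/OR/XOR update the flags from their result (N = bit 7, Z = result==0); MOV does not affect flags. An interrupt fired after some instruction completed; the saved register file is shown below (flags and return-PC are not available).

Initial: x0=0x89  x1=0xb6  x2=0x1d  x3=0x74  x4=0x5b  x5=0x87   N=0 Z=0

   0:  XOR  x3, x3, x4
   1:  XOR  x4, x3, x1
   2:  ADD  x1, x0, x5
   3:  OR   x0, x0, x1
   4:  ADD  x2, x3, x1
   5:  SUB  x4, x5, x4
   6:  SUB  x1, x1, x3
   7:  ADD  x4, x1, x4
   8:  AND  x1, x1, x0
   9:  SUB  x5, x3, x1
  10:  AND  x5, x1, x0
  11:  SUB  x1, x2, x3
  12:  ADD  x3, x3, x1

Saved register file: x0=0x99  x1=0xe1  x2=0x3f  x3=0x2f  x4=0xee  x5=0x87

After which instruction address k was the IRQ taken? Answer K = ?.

K = 6

after  0: x0=0x89 x1=0xb6 x2=0x1d x3=0x2f x4=0x5b x5=0x87  N=0 Z=0
after  1: x0=0x89 x1=0xb6 x2=0x1d x3=0x2f x4=0x99 x5=0x87  N=1 Z=0
after  2: x0=0x89 x1=0x10 x2=0x1d x3=0x2f x4=0x99 x5=0x87  N=0 Z=0
after  3: x0=0x99 x1=0x10 x2=0x1d x3=0x2f x4=0x99 x5=0x87  N=1 Z=0
after  4: x0=0x99 x1=0x10 x2=0x3f x3=0x2f x4=0x99 x5=0x87  N=0 Z=0
after  5: x0=0x99 x1=0x10 x2=0x3f x3=0x2f x4=0xee x5=0x87  N=1 Z=0
after  6: x0=0x99 x1=0xe1 x2=0x3f x3=0x2f x4=0xee x5=0x87  N=1 Z=0
-- IRQ taken; context saved, return-PC = 7 --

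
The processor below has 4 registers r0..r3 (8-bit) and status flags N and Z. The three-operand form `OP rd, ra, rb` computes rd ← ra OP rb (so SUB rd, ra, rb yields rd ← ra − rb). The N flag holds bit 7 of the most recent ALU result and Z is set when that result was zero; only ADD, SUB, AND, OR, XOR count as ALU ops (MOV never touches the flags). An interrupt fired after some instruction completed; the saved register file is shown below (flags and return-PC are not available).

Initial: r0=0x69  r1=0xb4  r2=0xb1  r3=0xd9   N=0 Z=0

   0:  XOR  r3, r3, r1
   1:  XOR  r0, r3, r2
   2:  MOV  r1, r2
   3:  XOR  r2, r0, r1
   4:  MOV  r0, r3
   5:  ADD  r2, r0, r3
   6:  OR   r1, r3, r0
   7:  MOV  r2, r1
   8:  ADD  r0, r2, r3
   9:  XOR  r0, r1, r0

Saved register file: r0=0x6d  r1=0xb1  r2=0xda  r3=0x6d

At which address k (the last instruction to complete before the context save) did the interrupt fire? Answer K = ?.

after  0: r0=0x69 r1=0xb4 r2=0xb1 r3=0x6d  N=0 Z=0
after  1: r0=0xdc r1=0xb4 r2=0xb1 r3=0x6d  N=1 Z=0
after  2: r0=0xdc r1=0xb1 r2=0xb1 r3=0x6d  N=1 Z=0
after  3: r0=0xdc r1=0xb1 r2=0x6d r3=0x6d  N=0 Z=0
after  4: r0=0x6d r1=0xb1 r2=0x6d r3=0x6d  N=0 Z=0
after  5: r0=0x6d r1=0xb1 r2=0xda r3=0x6d  N=1 Z=0
-- IRQ taken; context saved, return-PC = 6 --

K = 5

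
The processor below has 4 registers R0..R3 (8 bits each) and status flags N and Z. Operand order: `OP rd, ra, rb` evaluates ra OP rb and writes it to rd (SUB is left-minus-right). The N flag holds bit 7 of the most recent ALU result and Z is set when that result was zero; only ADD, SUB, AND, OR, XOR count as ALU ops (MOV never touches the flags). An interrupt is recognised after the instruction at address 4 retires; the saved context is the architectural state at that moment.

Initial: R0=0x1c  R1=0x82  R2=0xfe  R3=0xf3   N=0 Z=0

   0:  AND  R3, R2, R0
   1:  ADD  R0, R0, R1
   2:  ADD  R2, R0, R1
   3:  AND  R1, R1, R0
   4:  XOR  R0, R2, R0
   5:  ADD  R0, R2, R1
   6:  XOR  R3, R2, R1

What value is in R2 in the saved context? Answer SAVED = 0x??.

SAVED = 0x20

after  0: R0=0x1c R1=0x82 R2=0xfe R3=0x1c  N=0 Z=0
after  1: R0=0x9e R1=0x82 R2=0xfe R3=0x1c  N=1 Z=0
after  2: R0=0x9e R1=0x82 R2=0x20 R3=0x1c  N=0 Z=0
after  3: R0=0x9e R1=0x82 R2=0x20 R3=0x1c  N=1 Z=0
after  4: R0=0xbe R1=0x82 R2=0x20 R3=0x1c  N=1 Z=0
-- IRQ taken; context saved, return-PC = 5 --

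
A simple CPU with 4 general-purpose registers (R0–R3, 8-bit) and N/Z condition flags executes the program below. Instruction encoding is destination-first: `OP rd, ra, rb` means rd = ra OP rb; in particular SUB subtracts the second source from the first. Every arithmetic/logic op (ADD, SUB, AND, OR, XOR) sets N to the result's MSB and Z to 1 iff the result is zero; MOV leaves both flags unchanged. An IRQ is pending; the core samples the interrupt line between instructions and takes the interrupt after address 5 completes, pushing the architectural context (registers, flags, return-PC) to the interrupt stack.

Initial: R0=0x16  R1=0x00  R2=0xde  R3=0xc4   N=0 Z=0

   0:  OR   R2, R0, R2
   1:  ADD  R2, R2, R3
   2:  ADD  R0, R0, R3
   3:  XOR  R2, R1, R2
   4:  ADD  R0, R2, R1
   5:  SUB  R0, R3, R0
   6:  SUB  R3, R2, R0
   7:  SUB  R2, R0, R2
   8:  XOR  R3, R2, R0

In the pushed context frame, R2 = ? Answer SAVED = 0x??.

SAVED = 0xa2

after  0: R0=0x16 R1=0x00 R2=0xde R3=0xc4  N=1 Z=0
after  1: R0=0x16 R1=0x00 R2=0xa2 R3=0xc4  N=1 Z=0
after  2: R0=0xda R1=0x00 R2=0xa2 R3=0xc4  N=1 Z=0
after  3: R0=0xda R1=0x00 R2=0xa2 R3=0xc4  N=1 Z=0
after  4: R0=0xa2 R1=0x00 R2=0xa2 R3=0xc4  N=1 Z=0
after  5: R0=0x22 R1=0x00 R2=0xa2 R3=0xc4  N=0 Z=0
-- IRQ taken; context saved, return-PC = 6 --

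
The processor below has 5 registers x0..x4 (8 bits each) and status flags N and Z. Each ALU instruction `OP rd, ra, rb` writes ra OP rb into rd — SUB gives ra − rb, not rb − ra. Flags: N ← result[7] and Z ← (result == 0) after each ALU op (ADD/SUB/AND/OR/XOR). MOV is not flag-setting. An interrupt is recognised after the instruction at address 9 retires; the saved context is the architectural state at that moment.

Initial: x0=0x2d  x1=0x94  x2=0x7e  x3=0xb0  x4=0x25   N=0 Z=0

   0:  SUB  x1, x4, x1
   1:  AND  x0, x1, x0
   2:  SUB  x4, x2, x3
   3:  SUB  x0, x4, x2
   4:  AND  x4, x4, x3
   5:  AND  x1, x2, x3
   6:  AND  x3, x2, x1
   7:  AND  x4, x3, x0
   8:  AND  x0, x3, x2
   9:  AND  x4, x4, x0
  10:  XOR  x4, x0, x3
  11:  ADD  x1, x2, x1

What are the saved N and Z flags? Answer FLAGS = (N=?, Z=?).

after  0: x0=0x2d x1=0x91 x2=0x7e x3=0xb0 x4=0x25  N=1 Z=0
after  1: x0=0x01 x1=0x91 x2=0x7e x3=0xb0 x4=0x25  N=0 Z=0
after  2: x0=0x01 x1=0x91 x2=0x7e x3=0xb0 x4=0xce  N=1 Z=0
after  3: x0=0x50 x1=0x91 x2=0x7e x3=0xb0 x4=0xce  N=0 Z=0
after  4: x0=0x50 x1=0x91 x2=0x7e x3=0xb0 x4=0x80  N=1 Z=0
after  5: x0=0x50 x1=0x30 x2=0x7e x3=0xb0 x4=0x80  N=0 Z=0
after  6: x0=0x50 x1=0x30 x2=0x7e x3=0x30 x4=0x80  N=0 Z=0
after  7: x0=0x50 x1=0x30 x2=0x7e x3=0x30 x4=0x10  N=0 Z=0
after  8: x0=0x30 x1=0x30 x2=0x7e x3=0x30 x4=0x10  N=0 Z=0
after  9: x0=0x30 x1=0x30 x2=0x7e x3=0x30 x4=0x10  N=0 Z=0
-- IRQ taken; context saved, return-PC = 10 --

FLAGS = (N=0, Z=0)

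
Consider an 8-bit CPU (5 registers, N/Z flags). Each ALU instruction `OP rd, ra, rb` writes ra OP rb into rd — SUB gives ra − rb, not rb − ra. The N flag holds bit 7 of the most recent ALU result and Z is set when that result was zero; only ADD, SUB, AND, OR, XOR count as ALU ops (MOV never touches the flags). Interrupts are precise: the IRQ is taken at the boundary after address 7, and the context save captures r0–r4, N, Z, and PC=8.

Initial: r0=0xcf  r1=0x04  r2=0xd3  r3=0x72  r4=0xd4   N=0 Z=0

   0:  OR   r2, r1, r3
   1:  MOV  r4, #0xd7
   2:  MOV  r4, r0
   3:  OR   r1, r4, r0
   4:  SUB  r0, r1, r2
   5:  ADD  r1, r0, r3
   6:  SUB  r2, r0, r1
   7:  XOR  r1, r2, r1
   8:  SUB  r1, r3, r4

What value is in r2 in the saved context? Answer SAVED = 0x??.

after  0: r0=0xcf r1=0x04 r2=0x76 r3=0x72 r4=0xd4  N=0 Z=0
after  1: r0=0xcf r1=0x04 r2=0x76 r3=0x72 r4=0xd7  N=0 Z=0
after  2: r0=0xcf r1=0x04 r2=0x76 r3=0x72 r4=0xcf  N=0 Z=0
after  3: r0=0xcf r1=0xcf r2=0x76 r3=0x72 r4=0xcf  N=1 Z=0
after  4: r0=0x59 r1=0xcf r2=0x76 r3=0x72 r4=0xcf  N=0 Z=0
after  5: r0=0x59 r1=0xcb r2=0x76 r3=0x72 r4=0xcf  N=1 Z=0
after  6: r0=0x59 r1=0xcb r2=0x8e r3=0x72 r4=0xcf  N=1 Z=0
after  7: r0=0x59 r1=0x45 r2=0x8e r3=0x72 r4=0xcf  N=0 Z=0
-- IRQ taken; context saved, return-PC = 8 --

SAVED = 0x8e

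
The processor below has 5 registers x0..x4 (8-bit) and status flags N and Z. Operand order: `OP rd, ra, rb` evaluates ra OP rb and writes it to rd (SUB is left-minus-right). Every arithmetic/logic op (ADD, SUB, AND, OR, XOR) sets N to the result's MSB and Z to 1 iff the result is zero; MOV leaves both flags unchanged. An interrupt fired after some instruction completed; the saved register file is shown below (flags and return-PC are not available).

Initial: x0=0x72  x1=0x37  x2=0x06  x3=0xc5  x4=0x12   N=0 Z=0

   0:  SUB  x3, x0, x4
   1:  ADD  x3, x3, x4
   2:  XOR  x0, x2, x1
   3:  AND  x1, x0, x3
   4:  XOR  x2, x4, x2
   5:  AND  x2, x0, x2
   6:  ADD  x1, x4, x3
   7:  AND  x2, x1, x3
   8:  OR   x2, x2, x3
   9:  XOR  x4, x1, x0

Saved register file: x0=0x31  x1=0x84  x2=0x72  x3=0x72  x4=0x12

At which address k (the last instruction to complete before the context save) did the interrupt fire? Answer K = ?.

K = 8

after  0: x0=0x72 x1=0x37 x2=0x06 x3=0x60 x4=0x12  N=0 Z=0
after  1: x0=0x72 x1=0x37 x2=0x06 x3=0x72 x4=0x12  N=0 Z=0
after  2: x0=0x31 x1=0x37 x2=0x06 x3=0x72 x4=0x12  N=0 Z=0
after  3: x0=0x31 x1=0x30 x2=0x06 x3=0x72 x4=0x12  N=0 Z=0
after  4: x0=0x31 x1=0x30 x2=0x14 x3=0x72 x4=0x12  N=0 Z=0
after  5: x0=0x31 x1=0x30 x2=0x10 x3=0x72 x4=0x12  N=0 Z=0
after  6: x0=0x31 x1=0x84 x2=0x10 x3=0x72 x4=0x12  N=1 Z=0
after  7: x0=0x31 x1=0x84 x2=0x00 x3=0x72 x4=0x12  N=0 Z=1
after  8: x0=0x31 x1=0x84 x2=0x72 x3=0x72 x4=0x12  N=0 Z=0
-- IRQ taken; context saved, return-PC = 9 --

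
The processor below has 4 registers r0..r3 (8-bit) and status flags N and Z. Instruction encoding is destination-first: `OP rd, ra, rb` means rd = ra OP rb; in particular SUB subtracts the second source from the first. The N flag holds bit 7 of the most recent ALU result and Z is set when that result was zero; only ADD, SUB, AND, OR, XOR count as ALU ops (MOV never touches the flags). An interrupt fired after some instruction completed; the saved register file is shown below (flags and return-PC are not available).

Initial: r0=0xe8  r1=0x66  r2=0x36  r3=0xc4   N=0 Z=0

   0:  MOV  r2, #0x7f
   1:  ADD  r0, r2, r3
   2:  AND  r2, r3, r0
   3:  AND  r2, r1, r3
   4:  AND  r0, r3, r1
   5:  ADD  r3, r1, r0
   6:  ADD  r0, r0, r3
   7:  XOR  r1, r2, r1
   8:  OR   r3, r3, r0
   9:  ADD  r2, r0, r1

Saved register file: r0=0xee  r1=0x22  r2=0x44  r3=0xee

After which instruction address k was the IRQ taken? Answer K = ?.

K = 8

after  0: r0=0xe8 r1=0x66 r2=0x7f r3=0xc4  N=0 Z=0
after  1: r0=0x43 r1=0x66 r2=0x7f r3=0xc4  N=0 Z=0
after  2: r0=0x43 r1=0x66 r2=0x40 r3=0xc4  N=0 Z=0
after  3: r0=0x43 r1=0x66 r2=0x44 r3=0xc4  N=0 Z=0
after  4: r0=0x44 r1=0x66 r2=0x44 r3=0xc4  N=0 Z=0
after  5: r0=0x44 r1=0x66 r2=0x44 r3=0xaa  N=1 Z=0
after  6: r0=0xee r1=0x66 r2=0x44 r3=0xaa  N=1 Z=0
after  7: r0=0xee r1=0x22 r2=0x44 r3=0xaa  N=0 Z=0
after  8: r0=0xee r1=0x22 r2=0x44 r3=0xee  N=1 Z=0
-- IRQ taken; context saved, return-PC = 9 --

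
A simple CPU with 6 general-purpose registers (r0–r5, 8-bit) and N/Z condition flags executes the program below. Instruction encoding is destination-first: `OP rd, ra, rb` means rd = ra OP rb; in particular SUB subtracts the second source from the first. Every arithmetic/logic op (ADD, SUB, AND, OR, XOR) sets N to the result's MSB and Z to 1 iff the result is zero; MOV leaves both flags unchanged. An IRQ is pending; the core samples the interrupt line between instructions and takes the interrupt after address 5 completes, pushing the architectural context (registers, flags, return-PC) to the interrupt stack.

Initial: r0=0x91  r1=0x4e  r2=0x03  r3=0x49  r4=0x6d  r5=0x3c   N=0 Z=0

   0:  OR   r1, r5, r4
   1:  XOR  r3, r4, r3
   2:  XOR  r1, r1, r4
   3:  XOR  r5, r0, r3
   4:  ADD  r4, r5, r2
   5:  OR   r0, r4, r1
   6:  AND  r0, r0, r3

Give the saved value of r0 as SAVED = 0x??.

after  0: r0=0x91 r1=0x7d r2=0x03 r3=0x49 r4=0x6d r5=0x3c  N=0 Z=0
after  1: r0=0x91 r1=0x7d r2=0x03 r3=0x24 r4=0x6d r5=0x3c  N=0 Z=0
after  2: r0=0x91 r1=0x10 r2=0x03 r3=0x24 r4=0x6d r5=0x3c  N=0 Z=0
after  3: r0=0x91 r1=0x10 r2=0x03 r3=0x24 r4=0x6d r5=0xb5  N=1 Z=0
after  4: r0=0x91 r1=0x10 r2=0x03 r3=0x24 r4=0xb8 r5=0xb5  N=1 Z=0
after  5: r0=0xb8 r1=0x10 r2=0x03 r3=0x24 r4=0xb8 r5=0xb5  N=1 Z=0
-- IRQ taken; context saved, return-PC = 6 --

SAVED = 0xb8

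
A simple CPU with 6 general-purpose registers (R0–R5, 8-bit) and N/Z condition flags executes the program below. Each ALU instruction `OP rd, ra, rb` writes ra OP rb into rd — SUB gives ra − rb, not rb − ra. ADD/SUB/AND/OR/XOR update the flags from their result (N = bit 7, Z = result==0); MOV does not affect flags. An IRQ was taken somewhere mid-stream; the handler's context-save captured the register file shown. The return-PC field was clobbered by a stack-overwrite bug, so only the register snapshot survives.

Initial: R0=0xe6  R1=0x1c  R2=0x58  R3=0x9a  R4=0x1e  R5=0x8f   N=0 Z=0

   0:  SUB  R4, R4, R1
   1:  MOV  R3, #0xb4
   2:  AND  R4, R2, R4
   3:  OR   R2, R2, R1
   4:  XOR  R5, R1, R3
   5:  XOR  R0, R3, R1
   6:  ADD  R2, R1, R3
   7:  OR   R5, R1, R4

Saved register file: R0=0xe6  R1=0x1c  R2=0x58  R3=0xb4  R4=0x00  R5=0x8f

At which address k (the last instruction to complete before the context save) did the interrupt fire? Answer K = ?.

K = 2

after  0: R0=0xe6 R1=0x1c R2=0x58 R3=0x9a R4=0x02 R5=0x8f  N=0 Z=0
after  1: R0=0xe6 R1=0x1c R2=0x58 R3=0xb4 R4=0x02 R5=0x8f  N=0 Z=0
after  2: R0=0xe6 R1=0x1c R2=0x58 R3=0xb4 R4=0x00 R5=0x8f  N=0 Z=1
-- IRQ taken; context saved, return-PC = 3 --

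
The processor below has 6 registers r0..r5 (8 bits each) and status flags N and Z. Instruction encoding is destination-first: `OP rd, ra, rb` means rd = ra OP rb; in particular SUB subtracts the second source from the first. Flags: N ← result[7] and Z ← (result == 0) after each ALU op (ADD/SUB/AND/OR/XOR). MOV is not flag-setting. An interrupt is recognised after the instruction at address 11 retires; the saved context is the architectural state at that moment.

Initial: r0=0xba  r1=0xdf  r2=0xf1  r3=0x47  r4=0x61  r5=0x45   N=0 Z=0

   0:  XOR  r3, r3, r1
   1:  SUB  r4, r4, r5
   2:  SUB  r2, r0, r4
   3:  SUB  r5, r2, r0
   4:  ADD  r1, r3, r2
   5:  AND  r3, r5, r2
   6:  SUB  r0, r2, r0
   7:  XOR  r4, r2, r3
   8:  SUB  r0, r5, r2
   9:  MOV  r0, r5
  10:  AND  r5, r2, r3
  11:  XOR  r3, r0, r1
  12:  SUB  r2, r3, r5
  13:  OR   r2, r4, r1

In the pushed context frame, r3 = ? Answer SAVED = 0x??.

after  0: r0=0xba r1=0xdf r2=0xf1 r3=0x98 r4=0x61 r5=0x45  N=1 Z=0
after  1: r0=0xba r1=0xdf r2=0xf1 r3=0x98 r4=0x1c r5=0x45  N=0 Z=0
after  2: r0=0xba r1=0xdf r2=0x9e r3=0x98 r4=0x1c r5=0x45  N=1 Z=0
after  3: r0=0xba r1=0xdf r2=0x9e r3=0x98 r4=0x1c r5=0xe4  N=1 Z=0
after  4: r0=0xba r1=0x36 r2=0x9e r3=0x98 r4=0x1c r5=0xe4  N=0 Z=0
after  5: r0=0xba r1=0x36 r2=0x9e r3=0x84 r4=0x1c r5=0xe4  N=1 Z=0
after  6: r0=0xe4 r1=0x36 r2=0x9e r3=0x84 r4=0x1c r5=0xe4  N=1 Z=0
after  7: r0=0xe4 r1=0x36 r2=0x9e r3=0x84 r4=0x1a r5=0xe4  N=0 Z=0
after  8: r0=0x46 r1=0x36 r2=0x9e r3=0x84 r4=0x1a r5=0xe4  N=0 Z=0
after  9: r0=0xe4 r1=0x36 r2=0x9e r3=0x84 r4=0x1a r5=0xe4  N=0 Z=0
after 10: r0=0xe4 r1=0x36 r2=0x9e r3=0x84 r4=0x1a r5=0x84  N=1 Z=0
after 11: r0=0xe4 r1=0x36 r2=0x9e r3=0xd2 r4=0x1a r5=0x84  N=1 Z=0
-- IRQ taken; context saved, return-PC = 12 --

SAVED = 0xd2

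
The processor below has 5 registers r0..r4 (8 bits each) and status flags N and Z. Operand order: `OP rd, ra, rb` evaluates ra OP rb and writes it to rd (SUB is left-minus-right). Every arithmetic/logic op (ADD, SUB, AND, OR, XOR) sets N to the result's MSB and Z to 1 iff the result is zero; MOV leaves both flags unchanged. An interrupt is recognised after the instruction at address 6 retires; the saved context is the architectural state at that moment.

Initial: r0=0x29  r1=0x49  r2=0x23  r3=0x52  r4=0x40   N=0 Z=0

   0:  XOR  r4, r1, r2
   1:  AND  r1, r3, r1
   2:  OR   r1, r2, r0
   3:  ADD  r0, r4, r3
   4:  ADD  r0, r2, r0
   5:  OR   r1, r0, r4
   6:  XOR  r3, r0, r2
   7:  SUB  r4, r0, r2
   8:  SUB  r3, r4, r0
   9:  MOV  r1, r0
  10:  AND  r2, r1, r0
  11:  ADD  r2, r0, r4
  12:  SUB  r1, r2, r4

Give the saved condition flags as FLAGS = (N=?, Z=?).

after  0: r0=0x29 r1=0x49 r2=0x23 r3=0x52 r4=0x6a  N=0 Z=0
after  1: r0=0x29 r1=0x40 r2=0x23 r3=0x52 r4=0x6a  N=0 Z=0
after  2: r0=0x29 r1=0x2b r2=0x23 r3=0x52 r4=0x6a  N=0 Z=0
after  3: r0=0xbc r1=0x2b r2=0x23 r3=0x52 r4=0x6a  N=1 Z=0
after  4: r0=0xdf r1=0x2b r2=0x23 r3=0x52 r4=0x6a  N=1 Z=0
after  5: r0=0xdf r1=0xff r2=0x23 r3=0x52 r4=0x6a  N=1 Z=0
after  6: r0=0xdf r1=0xff r2=0x23 r3=0xfc r4=0x6a  N=1 Z=0
-- IRQ taken; context saved, return-PC = 7 --

FLAGS = (N=1, Z=0)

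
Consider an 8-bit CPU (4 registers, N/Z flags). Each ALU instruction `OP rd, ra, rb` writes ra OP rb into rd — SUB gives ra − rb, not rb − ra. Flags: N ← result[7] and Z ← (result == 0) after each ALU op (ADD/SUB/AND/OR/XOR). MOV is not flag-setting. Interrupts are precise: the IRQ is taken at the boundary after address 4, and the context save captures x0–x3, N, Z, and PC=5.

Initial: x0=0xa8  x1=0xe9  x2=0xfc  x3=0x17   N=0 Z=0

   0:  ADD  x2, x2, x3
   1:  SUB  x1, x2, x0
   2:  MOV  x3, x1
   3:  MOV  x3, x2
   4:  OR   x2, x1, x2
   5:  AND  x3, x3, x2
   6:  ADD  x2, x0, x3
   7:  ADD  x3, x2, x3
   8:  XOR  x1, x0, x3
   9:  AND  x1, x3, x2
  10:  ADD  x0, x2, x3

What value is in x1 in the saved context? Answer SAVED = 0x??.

after  0: x0=0xa8 x1=0xe9 x2=0x13 x3=0x17  N=0 Z=0
after  1: x0=0xa8 x1=0x6b x2=0x13 x3=0x17  N=0 Z=0
after  2: x0=0xa8 x1=0x6b x2=0x13 x3=0x6b  N=0 Z=0
after  3: x0=0xa8 x1=0x6b x2=0x13 x3=0x13  N=0 Z=0
after  4: x0=0xa8 x1=0x6b x2=0x7b x3=0x13  N=0 Z=0
-- IRQ taken; context saved, return-PC = 5 --

SAVED = 0x6b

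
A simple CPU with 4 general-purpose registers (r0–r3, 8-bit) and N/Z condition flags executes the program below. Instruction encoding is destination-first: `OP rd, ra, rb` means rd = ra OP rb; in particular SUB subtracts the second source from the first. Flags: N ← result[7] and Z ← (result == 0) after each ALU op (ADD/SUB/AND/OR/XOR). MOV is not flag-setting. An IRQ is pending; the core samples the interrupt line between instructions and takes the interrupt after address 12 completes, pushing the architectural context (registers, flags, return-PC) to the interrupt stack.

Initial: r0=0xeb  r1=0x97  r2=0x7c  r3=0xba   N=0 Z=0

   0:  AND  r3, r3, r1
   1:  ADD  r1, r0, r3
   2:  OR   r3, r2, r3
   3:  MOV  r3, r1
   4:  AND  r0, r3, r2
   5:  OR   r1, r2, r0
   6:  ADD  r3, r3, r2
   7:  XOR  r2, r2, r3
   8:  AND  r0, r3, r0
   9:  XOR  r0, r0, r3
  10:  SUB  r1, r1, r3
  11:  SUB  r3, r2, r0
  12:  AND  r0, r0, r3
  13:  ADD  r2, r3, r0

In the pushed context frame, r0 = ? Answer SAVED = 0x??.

SAVED = 0x00

after  0: r0=0xeb r1=0x97 r2=0x7c r3=0x92  N=1 Z=0
after  1: r0=0xeb r1=0x7d r2=0x7c r3=0x92  N=0 Z=0
after  2: r0=0xeb r1=0x7d r2=0x7c r3=0xfe  N=1 Z=0
after  3: r0=0xeb r1=0x7d r2=0x7c r3=0x7d  N=1 Z=0
after  4: r0=0x7c r1=0x7d r2=0x7c r3=0x7d  N=0 Z=0
after  5: r0=0x7c r1=0x7c r2=0x7c r3=0x7d  N=0 Z=0
after  6: r0=0x7c r1=0x7c r2=0x7c r3=0xf9  N=1 Z=0
after  7: r0=0x7c r1=0x7c r2=0x85 r3=0xf9  N=1 Z=0
after  8: r0=0x78 r1=0x7c r2=0x85 r3=0xf9  N=0 Z=0
after  9: r0=0x81 r1=0x7c r2=0x85 r3=0xf9  N=1 Z=0
after 10: r0=0x81 r1=0x83 r2=0x85 r3=0xf9  N=1 Z=0
after 11: r0=0x81 r1=0x83 r2=0x85 r3=0x04  N=0 Z=0
after 12: r0=0x00 r1=0x83 r2=0x85 r3=0x04  N=0 Z=1
-- IRQ taken; context saved, return-PC = 13 --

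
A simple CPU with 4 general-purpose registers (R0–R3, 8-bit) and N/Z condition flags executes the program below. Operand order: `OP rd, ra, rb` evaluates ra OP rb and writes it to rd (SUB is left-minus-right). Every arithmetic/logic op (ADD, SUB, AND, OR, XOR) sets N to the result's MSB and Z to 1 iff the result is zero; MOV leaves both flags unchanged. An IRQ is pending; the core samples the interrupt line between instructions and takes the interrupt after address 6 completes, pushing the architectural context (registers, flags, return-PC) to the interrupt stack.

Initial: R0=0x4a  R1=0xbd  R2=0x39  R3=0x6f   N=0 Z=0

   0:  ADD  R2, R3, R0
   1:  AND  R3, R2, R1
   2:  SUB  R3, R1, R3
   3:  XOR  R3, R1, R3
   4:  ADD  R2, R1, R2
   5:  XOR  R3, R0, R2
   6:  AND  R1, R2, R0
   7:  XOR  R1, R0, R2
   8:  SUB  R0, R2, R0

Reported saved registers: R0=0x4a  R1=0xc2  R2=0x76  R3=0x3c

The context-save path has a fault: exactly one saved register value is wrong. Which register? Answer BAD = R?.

after  0: R0=0x4a R1=0xbd R2=0xb9 R3=0x6f  N=1 Z=0
after  1: R0=0x4a R1=0xbd R2=0xb9 R3=0xb9  N=1 Z=0
after  2: R0=0x4a R1=0xbd R2=0xb9 R3=0x04  N=0 Z=0
after  3: R0=0x4a R1=0xbd R2=0xb9 R3=0xb9  N=1 Z=0
after  4: R0=0x4a R1=0xbd R2=0x76 R3=0xb9  N=0 Z=0
after  5: R0=0x4a R1=0xbd R2=0x76 R3=0x3c  N=0 Z=0
after  6: R0=0x4a R1=0x42 R2=0x76 R3=0x3c  N=0 Z=0
-- IRQ taken; context saved, return-PC = 7 --
mismatch: R1: reported 0xc2 vs actual 0x42

BAD = R1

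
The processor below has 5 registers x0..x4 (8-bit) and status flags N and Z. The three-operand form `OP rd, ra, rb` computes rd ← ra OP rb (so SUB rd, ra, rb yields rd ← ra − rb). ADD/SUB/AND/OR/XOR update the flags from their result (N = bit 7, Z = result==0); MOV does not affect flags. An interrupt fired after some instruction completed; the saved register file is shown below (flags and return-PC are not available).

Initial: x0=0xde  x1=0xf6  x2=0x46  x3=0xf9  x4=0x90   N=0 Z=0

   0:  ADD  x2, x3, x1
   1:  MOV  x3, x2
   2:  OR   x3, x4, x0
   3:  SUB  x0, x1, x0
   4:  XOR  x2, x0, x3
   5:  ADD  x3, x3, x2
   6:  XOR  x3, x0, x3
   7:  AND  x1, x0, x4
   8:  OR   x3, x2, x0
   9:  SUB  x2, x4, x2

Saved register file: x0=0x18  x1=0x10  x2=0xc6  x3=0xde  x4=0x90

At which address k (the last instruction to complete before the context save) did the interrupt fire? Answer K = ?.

K = 8

after  0: x0=0xde x1=0xf6 x2=0xef x3=0xf9 x4=0x90  N=1 Z=0
after  1: x0=0xde x1=0xf6 x2=0xef x3=0xef x4=0x90  N=1 Z=0
after  2: x0=0xde x1=0xf6 x2=0xef x3=0xde x4=0x90  N=1 Z=0
after  3: x0=0x18 x1=0xf6 x2=0xef x3=0xde x4=0x90  N=0 Z=0
after  4: x0=0x18 x1=0xf6 x2=0xc6 x3=0xde x4=0x90  N=1 Z=0
after  5: x0=0x18 x1=0xf6 x2=0xc6 x3=0xa4 x4=0x90  N=1 Z=0
after  6: x0=0x18 x1=0xf6 x2=0xc6 x3=0xbc x4=0x90  N=1 Z=0
after  7: x0=0x18 x1=0x10 x2=0xc6 x3=0xbc x4=0x90  N=0 Z=0
after  8: x0=0x18 x1=0x10 x2=0xc6 x3=0xde x4=0x90  N=1 Z=0
-- IRQ taken; context saved, return-PC = 9 --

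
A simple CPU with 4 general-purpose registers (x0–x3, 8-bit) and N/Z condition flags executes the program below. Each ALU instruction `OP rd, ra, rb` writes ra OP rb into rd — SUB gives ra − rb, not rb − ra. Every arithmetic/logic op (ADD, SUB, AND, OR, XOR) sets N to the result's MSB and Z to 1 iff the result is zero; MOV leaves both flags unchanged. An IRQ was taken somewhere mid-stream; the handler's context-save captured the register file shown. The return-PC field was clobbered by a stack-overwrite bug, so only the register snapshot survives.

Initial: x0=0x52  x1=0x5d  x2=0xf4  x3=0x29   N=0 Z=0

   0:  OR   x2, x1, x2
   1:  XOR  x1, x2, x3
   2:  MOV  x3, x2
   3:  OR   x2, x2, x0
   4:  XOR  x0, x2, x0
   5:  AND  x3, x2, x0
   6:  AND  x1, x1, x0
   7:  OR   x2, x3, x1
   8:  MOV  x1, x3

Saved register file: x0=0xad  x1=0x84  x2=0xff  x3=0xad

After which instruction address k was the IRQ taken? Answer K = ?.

K = 6

after  0: x0=0x52 x1=0x5d x2=0xfd x3=0x29  N=1 Z=0
after  1: x0=0x52 x1=0xd4 x2=0xfd x3=0x29  N=1 Z=0
after  2: x0=0x52 x1=0xd4 x2=0xfd x3=0xfd  N=1 Z=0
after  3: x0=0x52 x1=0xd4 x2=0xff x3=0xfd  N=1 Z=0
after  4: x0=0xad x1=0xd4 x2=0xff x3=0xfd  N=1 Z=0
after  5: x0=0xad x1=0xd4 x2=0xff x3=0xad  N=1 Z=0
after  6: x0=0xad x1=0x84 x2=0xff x3=0xad  N=1 Z=0
-- IRQ taken; context saved, return-PC = 7 --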